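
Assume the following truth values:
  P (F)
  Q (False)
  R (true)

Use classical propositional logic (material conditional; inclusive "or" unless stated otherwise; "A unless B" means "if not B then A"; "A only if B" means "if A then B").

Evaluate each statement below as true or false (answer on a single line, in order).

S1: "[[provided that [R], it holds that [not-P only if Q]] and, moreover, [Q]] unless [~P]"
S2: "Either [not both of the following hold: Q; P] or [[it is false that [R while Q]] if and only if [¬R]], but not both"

S1 True / S2 True

S1: This is ((R -> (not P -> Q)) and Q) or not P.

not P = not False = True
not P -> Q = True -> False = False
R -> (not P -> Q) = True -> False = False
(R -> (not P -> Q)) and Q = False and False = False
not P = not False = True
((R -> (not P -> Q)) and Q) or not P = False or True = True
Hence S1 is true.

S2: Formalization: (Q nand P) xor (not (R and Q) iff not R)

Q nand P = False nand False = True
R and Q = True and False = False
not (R and Q) = not False = True
not R = not True = False
not (R and Q) iff not R = True iff False = False
(Q nand P) xor (not (R and Q) iff not R) = True xor False = True
Thus S2 is true.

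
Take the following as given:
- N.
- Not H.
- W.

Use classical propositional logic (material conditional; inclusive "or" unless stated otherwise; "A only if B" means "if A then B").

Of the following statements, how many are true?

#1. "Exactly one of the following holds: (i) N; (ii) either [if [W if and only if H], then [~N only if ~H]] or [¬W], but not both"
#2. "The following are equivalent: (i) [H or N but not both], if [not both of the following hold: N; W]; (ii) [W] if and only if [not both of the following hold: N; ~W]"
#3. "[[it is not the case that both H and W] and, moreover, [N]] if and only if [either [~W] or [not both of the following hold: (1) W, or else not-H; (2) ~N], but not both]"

2

#1: Parsed as N ⊕ (((W ↔ H) → (¬N → ¬H)) ⊕ ¬W)

W ↔ H = T ↔ F = F
¬N = ¬T = F
¬H = ¬F = T
¬N → ¬H = F → T = T
(W ↔ H) → (¬N → ¬H) = F → T = T
¬W = ¬T = F
((W ↔ H) → (¬N → ¬H)) ⊕ ¬W = T ⊕ F = T
N ⊕ (((W ↔ H) → (¬N → ¬H)) ⊕ ¬W) = T ⊕ T = F
So #1 is false.

#2: Parsed as ((N ↑ W) → (H ⊕ N)) ↔ (W ↔ (N ↑ ¬W))

N ↑ W = T ↑ T = F
H ⊕ N = F ⊕ T = T
(N ↑ W) → (H ⊕ N) = F → T = T
¬W = ¬T = F
N ↑ ¬W = T ↑ F = T
W ↔ (N ↑ ¬W) = T ↔ T = T
((N ↑ W) → (H ⊕ N)) ↔ (W ↔ (N ↑ ¬W)) = T ↔ T = T
So #2 is true.

#3: Parsed as ((H ↑ W) ∧ N) ↔ (¬W ⊕ ((W ∨ ¬H) ↑ ¬N))

H ↑ W = F ↑ T = T
(H ↑ W) ∧ N = T ∧ T = T
¬W = ¬T = F
¬H = ¬F = T
W ∨ ¬H = T ∨ T = T
¬N = ¬T = F
(W ∨ ¬H) ↑ ¬N = T ↑ F = T
¬W ⊕ ((W ∨ ¬H) ↑ ¬N) = F ⊕ T = T
((H ↑ W) ∧ N) ↔ (¬W ⊕ ((W ∨ ¬H) ↑ ¬N)) = T ↔ T = T
Thus #3 is true.

Count: 2.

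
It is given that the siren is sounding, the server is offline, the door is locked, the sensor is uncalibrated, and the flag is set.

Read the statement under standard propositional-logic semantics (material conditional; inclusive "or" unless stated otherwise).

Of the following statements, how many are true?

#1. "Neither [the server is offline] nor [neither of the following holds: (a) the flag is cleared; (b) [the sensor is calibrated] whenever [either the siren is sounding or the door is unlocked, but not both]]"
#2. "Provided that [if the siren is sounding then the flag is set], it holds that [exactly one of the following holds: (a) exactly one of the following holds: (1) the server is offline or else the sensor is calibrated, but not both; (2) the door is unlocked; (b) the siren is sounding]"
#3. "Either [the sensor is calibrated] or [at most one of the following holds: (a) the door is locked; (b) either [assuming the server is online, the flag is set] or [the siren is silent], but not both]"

0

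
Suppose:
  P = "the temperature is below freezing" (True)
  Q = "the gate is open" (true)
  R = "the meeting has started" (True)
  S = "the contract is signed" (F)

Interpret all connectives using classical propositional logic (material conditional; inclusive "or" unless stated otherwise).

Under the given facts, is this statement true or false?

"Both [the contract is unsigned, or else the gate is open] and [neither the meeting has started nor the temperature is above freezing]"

In symbols: (~S | Q) & (R nor ~P)

~S = ~F = T
~S | Q = T | T = T
~P = ~T = F
R nor ~P = T nor F = F
(~S | Q) & (R nor ~P) = T & F = F

false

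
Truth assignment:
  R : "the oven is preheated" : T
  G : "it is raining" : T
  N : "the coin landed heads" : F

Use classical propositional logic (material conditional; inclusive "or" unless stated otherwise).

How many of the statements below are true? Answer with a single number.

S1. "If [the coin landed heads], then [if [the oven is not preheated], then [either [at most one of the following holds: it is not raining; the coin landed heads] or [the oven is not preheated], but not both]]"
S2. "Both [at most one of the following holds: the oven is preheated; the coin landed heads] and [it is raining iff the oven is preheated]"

2

S1: Parsed as N -> (not R -> ((not G nand N) xor not R))

not R = not True = False
not G = not True = False
not G nand N = False nand False = True
not R = not True = False
(not G nand N) xor not R = True xor False = True
not R -> ((not G nand N) xor not R) = False -> True = True
N -> (not R -> ((not G nand N) xor not R)) = False -> True = True
Thus S1 is true.

S2: This is (R nand N) and (G iff R).

R nand N = True nand False = True
G iff R = True iff True = True
(R nand N) and (G iff R) = True and True = True
Hence S2 is true.

True statements: 2.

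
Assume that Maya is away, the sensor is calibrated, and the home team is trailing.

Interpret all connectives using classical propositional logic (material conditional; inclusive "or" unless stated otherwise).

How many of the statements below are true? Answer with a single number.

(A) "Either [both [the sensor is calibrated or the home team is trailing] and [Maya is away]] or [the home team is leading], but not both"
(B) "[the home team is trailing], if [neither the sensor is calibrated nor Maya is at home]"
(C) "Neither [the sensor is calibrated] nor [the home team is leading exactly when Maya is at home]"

2

Let V = "the sensor is calibrated" (T), R = "the home team is leading" (F), G = "Maya is at home" (F).

(A): Formalization: ((V ∨ ¬R) ∧ ¬G) ⊕ R

¬R = ¬F = T
V ∨ ¬R = T ∨ T = T
¬G = ¬F = T
(V ∨ ¬R) ∧ ¬G = T ∧ T = T
((V ∨ ¬R) ∧ ¬G) ⊕ R = T ⊕ F = T
Thus (A) is true.

(B): This is (V ↓ G) → ¬R.

V ↓ G = T ↓ F = F
¬R = ¬F = T
(V ↓ G) → ¬R = F → T = T
So (B) is true.

(C): Parsed as V ↓ (R ↔ G)

R ↔ G = F ↔ F = T
V ↓ (R ↔ G) = T ↓ T = F
Hence (C) is false.

True statements: 2.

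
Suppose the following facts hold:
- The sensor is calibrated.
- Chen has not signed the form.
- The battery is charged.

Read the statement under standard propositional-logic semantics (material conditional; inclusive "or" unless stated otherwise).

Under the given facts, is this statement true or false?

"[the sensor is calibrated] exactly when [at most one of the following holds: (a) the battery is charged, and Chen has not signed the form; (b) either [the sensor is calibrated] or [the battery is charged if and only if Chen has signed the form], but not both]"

False.

Let P = "the sensor is calibrated" (T), R = "the battery is charged" (T), Q = "Chen has signed the form" (F).
Parsed as P <-> ((R & ~Q) nand (P xor (R <-> Q)))

~Q = ~F = T
R & ~Q = T & T = T
R <-> Q = T <-> F = F
P xor (R <-> Q) = T xor F = T
(R & ~Q) nand (P xor (R <-> Q)) = T nand T = F
P <-> ((R & ~Q) nand (P xor (R <-> Q))) = T <-> F = F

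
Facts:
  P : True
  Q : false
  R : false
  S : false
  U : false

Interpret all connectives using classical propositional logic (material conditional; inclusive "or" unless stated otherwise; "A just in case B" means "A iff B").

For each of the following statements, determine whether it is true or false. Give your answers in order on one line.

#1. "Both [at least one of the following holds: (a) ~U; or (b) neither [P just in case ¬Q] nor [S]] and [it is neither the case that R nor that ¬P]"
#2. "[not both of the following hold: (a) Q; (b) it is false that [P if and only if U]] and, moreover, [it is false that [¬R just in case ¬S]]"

#1: In symbols: (~U | ((P <-> ~Q) nor S)) & (R nor ~P)

~U = ~F = T
~Q = ~F = T
P <-> ~Q = T <-> T = T
(P <-> ~Q) nor S = T nor F = F
~U | ((P <-> ~Q) nor S) = T | F = T
~P = ~T = F
R nor ~P = F nor F = T
(~U | ((P <-> ~Q) nor S)) & (R nor ~P) = T & T = T
Hence #1 is true.

#2: Parsed as (Q nand ~(P <-> U)) & ~(~R <-> ~S)

P <-> U = T <-> F = F
~(P <-> U) = ~F = T
Q nand ~(P <-> U) = F nand T = T
~R = ~F = T
~S = ~F = T
~R <-> ~S = T <-> T = T
~(~R <-> ~S) = ~T = F
(Q nand ~(P <-> U)) & ~(~R <-> ~S) = T & F = F
Hence #2 is false.

#1 True; #2 False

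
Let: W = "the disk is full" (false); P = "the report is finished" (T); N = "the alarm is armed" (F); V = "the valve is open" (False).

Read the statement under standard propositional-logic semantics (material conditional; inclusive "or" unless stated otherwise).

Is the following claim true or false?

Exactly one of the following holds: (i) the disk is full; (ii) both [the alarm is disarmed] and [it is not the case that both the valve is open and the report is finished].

Values: W=F, N=F, V=F, P=T.
Formalization: W ⊕ (¬N ∧ (V ↑ P))

¬N = ¬F = T
V ↑ P = F ↑ T = T
¬N ∧ (V ↑ P) = T ∧ T = T
W ⊕ (¬N ∧ (V ↑ P)) = F ⊕ T = T

True.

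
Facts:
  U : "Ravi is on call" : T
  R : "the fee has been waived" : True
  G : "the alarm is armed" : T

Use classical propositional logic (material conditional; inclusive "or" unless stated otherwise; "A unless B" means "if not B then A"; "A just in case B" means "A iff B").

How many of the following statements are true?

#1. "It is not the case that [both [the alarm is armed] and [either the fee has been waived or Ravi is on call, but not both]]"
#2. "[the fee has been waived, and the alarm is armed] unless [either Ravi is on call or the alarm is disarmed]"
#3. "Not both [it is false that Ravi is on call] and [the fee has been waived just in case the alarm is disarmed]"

#1: This is ¬(G ∧ (R ⊕ U)).

R ⊕ U = T ⊕ T = F
G ∧ (R ⊕ U) = T ∧ F = F
¬(G ∧ (R ⊕ U)) = ¬F = T
Hence #1 is true.

#2: Parsed as (R ∧ G) ∨ (U ∨ ¬G)

R ∧ G = T ∧ T = T
¬G = ¬T = F
U ∨ ¬G = T ∨ F = T
(R ∧ G) ∨ (U ∨ ¬G) = T ∨ T = T
Hence #2 is true.

#3: In symbols: ¬U ↑ (R ↔ ¬G)

¬U = ¬T = F
¬G = ¬T = F
R ↔ ¬G = T ↔ F = F
¬U ↑ (R ↔ ¬G) = F ↑ F = T
So #3 is true.

3 of the 3 statements are true (#1, #2, #3).

3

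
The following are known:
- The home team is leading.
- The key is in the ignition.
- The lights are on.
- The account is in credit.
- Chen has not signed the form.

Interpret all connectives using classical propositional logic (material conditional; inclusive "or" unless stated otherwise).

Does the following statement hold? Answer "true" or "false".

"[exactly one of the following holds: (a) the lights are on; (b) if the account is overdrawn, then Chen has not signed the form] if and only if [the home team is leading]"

Let R = "the lights are on" (T), S = "the account is overdrawn" (F), U = "Chen has signed the form" (F), P = "the home team is leading" (T).
Formalization: (R ⊕ (S → ¬U)) ↔ P

¬U = ¬F = T
S → ¬U = F → T = T
R ⊕ (S → ¬U) = T ⊕ T = F
(R ⊕ (S → ¬U)) ↔ P = F ↔ T = F

False.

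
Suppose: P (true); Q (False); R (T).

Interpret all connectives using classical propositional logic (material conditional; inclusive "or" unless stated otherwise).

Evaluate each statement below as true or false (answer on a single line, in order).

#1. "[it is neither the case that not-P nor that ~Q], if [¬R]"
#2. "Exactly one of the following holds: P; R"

#1: Formalization: ¬R → (¬P ↓ ¬Q)

¬R = ¬T = F
¬P = ¬T = F
¬Q = ¬F = T
¬P ↓ ¬Q = F ↓ T = F
¬R → (¬P ↓ ¬Q) = F → F = T
So #1 is true.

#2: This is P ⊕ R.

P ⊕ R = T ⊕ T = F
Hence #2 is false.

#1 T / #2 F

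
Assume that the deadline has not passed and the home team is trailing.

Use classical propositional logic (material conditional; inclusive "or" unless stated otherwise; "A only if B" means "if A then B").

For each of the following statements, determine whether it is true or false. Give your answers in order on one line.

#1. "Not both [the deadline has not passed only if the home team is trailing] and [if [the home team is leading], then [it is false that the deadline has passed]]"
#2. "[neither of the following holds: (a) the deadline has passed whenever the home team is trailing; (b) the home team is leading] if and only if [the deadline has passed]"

#1 F; #2 F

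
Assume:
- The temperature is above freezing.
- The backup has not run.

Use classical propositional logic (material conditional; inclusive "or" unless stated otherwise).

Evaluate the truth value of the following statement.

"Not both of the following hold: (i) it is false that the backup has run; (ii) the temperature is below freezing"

Let R = "the backup has run" (F), L = "the temperature is below freezing" (F).
This is ~R nand L.

~R = ~F = T
~R nand L = T nand F = T

true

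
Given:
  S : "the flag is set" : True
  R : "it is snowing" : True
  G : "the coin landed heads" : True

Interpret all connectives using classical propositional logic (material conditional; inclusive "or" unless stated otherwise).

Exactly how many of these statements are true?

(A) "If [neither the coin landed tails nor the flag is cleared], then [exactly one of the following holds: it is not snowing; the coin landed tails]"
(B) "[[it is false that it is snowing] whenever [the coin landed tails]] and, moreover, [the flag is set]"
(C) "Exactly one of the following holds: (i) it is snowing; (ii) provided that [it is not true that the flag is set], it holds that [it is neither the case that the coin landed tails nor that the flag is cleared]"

(A): Formalization: (not G nor not S) -> (not R xor not G)

not G = not True = False
not S = not True = False
not G nor not S = False nor False = True
not R = not True = False
not G = not True = False
not R xor not G = False xor False = False
(not G nor not S) -> (not R xor not G) = True -> False = False
So (A) is false.

(B): In symbols: (not G -> not R) and S

not G = not True = False
not R = not True = False
not G -> not R = False -> False = True
(not G -> not R) and S = True and True = True
So (B) is true.

(C): Parsed as R xor (not S -> (not G nor not S))

not S = not True = False
not G = not True = False
not S = not True = False
not G nor not S = False nor False = True
not S -> (not G nor not S) = False -> True = True
R xor (not S -> (not G nor not S)) = True xor True = False
Thus (C) is false.

Count: 1.

1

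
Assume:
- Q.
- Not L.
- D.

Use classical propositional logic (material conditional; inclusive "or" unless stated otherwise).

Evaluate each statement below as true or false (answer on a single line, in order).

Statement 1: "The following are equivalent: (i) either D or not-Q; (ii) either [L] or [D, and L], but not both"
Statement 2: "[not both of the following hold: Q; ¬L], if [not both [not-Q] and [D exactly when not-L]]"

Statement 1 false; Statement 2 false

Statement 1: Parsed as (D | ~Q) <-> (L xor (D & L))

~Q = ~T = F
D | ~Q = T | F = T
D & L = T & F = F
L xor (D & L) = F xor F = F
(D | ~Q) <-> (L xor (D & L)) = T <-> F = F
Thus Statement 1 is false.

Statement 2: Formalization: (~Q nand (D <-> ~L)) -> (Q nand ~L)

~Q = ~T = F
~L = ~F = T
D <-> ~L = T <-> T = T
~Q nand (D <-> ~L) = F nand T = T
~L = ~F = T
Q nand ~L = T nand T = F
(~Q nand (D <-> ~L)) -> (Q nand ~L) = T -> F = F
Hence Statement 2 is false.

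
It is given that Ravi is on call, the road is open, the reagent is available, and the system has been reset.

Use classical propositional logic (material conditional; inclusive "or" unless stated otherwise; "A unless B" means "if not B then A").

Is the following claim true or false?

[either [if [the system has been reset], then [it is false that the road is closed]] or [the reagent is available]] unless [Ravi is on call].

true

Let S = "the system has been reset" (True), Q = "the road is closed" (False), R = "the reagent is available" (True), P = "Ravi is on call" (True).
This is ((S -> not Q) or R) or P.

not Q = not False = True
S -> not Q = True -> True = True
(S -> not Q) or R = True or True = True
((S -> not Q) or R) or P = True or True = True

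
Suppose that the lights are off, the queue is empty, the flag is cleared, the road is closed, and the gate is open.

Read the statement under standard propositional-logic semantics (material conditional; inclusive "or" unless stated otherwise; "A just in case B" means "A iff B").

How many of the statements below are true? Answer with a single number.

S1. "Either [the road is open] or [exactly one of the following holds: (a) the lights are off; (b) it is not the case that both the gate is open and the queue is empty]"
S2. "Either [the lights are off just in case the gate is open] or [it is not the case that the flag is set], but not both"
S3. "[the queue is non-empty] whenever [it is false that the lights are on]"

1

Let S = "the road is closed" (T), P = "the lights are on" (F), U = "the gate is open" (T), Q = "the queue is empty" (T), R = "the flag is set" (F).

S1: This is ~S | (~P xor (U nand Q)).

~S = ~T = F
~P = ~F = T
U nand Q = T nand T = F
~P xor (U nand Q) = T xor F = T
~S | (~P xor (U nand Q)) = F | T = T
Thus S1 is true.

S2: This is (~P <-> U) xor ~R.

~P = ~F = T
~P <-> U = T <-> T = T
~R = ~F = T
(~P <-> U) xor ~R = T xor T = F
Hence S2 is false.

S3: This is ~P -> ~Q.

~P = ~F = T
~Q = ~T = F
~P -> ~Q = T -> F = F
So S3 is false.

True statements: 1 (S1).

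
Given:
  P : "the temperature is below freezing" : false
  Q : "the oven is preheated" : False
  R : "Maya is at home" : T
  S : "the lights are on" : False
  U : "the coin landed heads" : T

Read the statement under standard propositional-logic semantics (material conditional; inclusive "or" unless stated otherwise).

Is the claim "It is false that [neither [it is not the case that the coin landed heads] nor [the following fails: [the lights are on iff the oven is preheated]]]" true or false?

In symbols: ~(~U nor ~(S <-> Q))

~U = ~T = F
S <-> Q = F <-> F = T
~(S <-> Q) = ~T = F
~U nor ~(S <-> Q) = F nor F = T
~(~U nor ~(S <-> Q)) = ~T = F

The statement is false.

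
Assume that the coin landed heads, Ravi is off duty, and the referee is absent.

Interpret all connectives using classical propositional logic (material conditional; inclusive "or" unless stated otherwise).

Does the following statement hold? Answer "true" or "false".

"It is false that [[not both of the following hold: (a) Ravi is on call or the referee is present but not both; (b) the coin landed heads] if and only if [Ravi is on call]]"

True.

Let Q = "Ravi is on call" (F), R = "the referee is present" (F), P = "the coin landed heads" (T).
This is ¬(((Q ⊕ R) ↑ P) ↔ Q).

Q ⊕ R = F ⊕ F = F
(Q ⊕ R) ↑ P = F ↑ T = T
((Q ⊕ R) ↑ P) ↔ Q = T ↔ F = F
¬(((Q ⊕ R) ↑ P) ↔ Q) = ¬F = T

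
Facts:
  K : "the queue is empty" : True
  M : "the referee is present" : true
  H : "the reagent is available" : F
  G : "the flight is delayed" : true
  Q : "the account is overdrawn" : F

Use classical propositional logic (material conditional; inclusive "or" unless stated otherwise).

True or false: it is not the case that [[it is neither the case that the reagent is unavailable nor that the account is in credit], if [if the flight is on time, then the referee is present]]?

Values: G=T, M=T, H=F, Q=F.
Parsed as ~((~G -> M) -> (~H nor ~Q))

~G = ~T = F
~G -> M = F -> T = T
~H = ~F = T
~Q = ~F = T
~H nor ~Q = T nor T = F
(~G -> M) -> (~H nor ~Q) = T -> F = F
~((~G -> M) -> (~H nor ~Q)) = ~F = T

True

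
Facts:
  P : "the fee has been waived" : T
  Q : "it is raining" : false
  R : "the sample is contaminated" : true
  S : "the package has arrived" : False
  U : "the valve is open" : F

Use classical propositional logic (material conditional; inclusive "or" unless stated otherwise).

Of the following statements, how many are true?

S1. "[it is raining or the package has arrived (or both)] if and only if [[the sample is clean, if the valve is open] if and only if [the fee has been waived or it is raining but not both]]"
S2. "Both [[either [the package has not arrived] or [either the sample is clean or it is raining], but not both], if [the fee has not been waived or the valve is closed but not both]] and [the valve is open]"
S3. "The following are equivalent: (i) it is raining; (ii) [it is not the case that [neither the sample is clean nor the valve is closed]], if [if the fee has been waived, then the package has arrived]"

S1: This is (Q or S) iff ((U -> not R) iff (P xor Q)).

Q or S = False or False = False
not R = not True = False
U -> not R = False -> False = True
P xor Q = True xor False = True
(U -> not R) iff (P xor Q) = True iff True = True
(Q or S) iff ((U -> not R) iff (P xor Q)) = False iff True = False
So S1 is false.

S2: Parsed as ((not P xor not U) -> (not S xor (not R or Q))) and U

not P = not True = False
not U = not False = True
not P xor not U = False xor True = True
not S = not False = True
not R = not True = False
not R or Q = False or False = False
not S xor (not R or Q) = True xor False = True
(not P xor not U) -> (not S xor (not R or Q)) = True -> True = True
((not P xor not U) -> (not S xor (not R or Q))) and U = True and False = False
Hence S2 is false.

S3: This is Q iff ((P -> S) -> not (not R nor not U)).

P -> S = True -> False = False
not R = not True = False
not U = not False = True
not R nor not U = False nor True = False
not (not R nor not U) = not False = True
(P -> S) -> not (not R nor not U) = False -> True = True
Q iff ((P -> S) -> not (not R nor not U)) = False iff True = False
Thus S3 is false.

True statements: 0 (none).

0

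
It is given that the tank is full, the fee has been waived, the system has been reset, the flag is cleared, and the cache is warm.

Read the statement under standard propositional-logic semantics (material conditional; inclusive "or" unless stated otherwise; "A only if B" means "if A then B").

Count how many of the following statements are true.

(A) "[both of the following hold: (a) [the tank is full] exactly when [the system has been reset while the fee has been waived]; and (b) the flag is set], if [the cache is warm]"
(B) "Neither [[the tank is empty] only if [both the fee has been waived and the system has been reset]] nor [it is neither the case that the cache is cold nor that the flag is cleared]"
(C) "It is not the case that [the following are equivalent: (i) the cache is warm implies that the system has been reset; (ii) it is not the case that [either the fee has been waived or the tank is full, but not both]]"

0

Let U = "the cache is warm" (True), P = "the tank is full" (True), R = "the system has been reset" (True), Q = "the fee has been waived" (True), S = "the flag is set" (False).

(A): Formalization: U -> ((P iff (R and Q)) and S)

R and Q = True and True = True
P iff (R and Q) = True iff True = True
(P iff (R and Q)) and S = True and False = False
U -> ((P iff (R and Q)) and S) = True -> False = False
Thus (A) is false.

(B): Formalization: (not P -> (Q and R)) nor (not U nor not S)

not P = not True = False
Q and R = True and True = True
not P -> (Q and R) = False -> True = True
not U = not True = False
not S = not False = True
not U nor not S = False nor True = False
(not P -> (Q and R)) nor (not U nor not S) = True nor False = False
Hence (B) is false.

(C): Parsed as not ((U -> R) iff not (Q xor P))

U -> R = True -> True = True
Q xor P = True xor True = False
not (Q xor P) = not False = True
(U -> R) iff not (Q xor P) = True iff True = True
not ((U -> R) iff not (Q xor P)) = not True = False
Thus (C) is false.

True statements: 0 (none).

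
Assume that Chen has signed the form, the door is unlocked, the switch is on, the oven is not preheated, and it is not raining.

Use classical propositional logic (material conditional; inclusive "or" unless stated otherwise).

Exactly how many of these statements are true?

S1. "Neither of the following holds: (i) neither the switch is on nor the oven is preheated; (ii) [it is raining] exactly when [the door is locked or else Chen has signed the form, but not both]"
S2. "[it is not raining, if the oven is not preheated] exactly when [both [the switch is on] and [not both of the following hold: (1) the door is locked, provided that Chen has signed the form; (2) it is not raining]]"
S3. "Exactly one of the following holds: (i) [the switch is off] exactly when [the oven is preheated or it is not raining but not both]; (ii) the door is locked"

Let R = "the switch is on" (T), U = "the oven is preheated" (F), G = "it is raining" (F), P = "the door is locked" (F), L = "Chen has signed the form" (T).

S1: This is (R ↓ U) ↓ (G ↔ (P ⊕ L)).

R ↓ U = T ↓ F = F
P ⊕ L = F ⊕ T = T
G ↔ (P ⊕ L) = F ↔ T = F
(R ↓ U) ↓ (G ↔ (P ⊕ L)) = F ↓ F = T
Thus S1 is true.

S2: This is (¬U → ¬G) ↔ (R ∧ ((L → P) ↑ ¬G)).

¬U = ¬F = T
¬G = ¬F = T
¬U → ¬G = T → T = T
L → P = T → F = F
¬G = ¬F = T
(L → P) ↑ ¬G = F ↑ T = T
R ∧ ((L → P) ↑ ¬G) = T ∧ T = T
(¬U → ¬G) ↔ (R ∧ ((L → P) ↑ ¬G)) = T ↔ T = T
Hence S2 is true.

S3: In symbols: (¬R ↔ (U ⊕ ¬G)) ⊕ P

¬R = ¬T = F
¬G = ¬F = T
U ⊕ ¬G = F ⊕ T = T
¬R ↔ (U ⊕ ¬G) = F ↔ T = F
(¬R ↔ (U ⊕ ¬G)) ⊕ P = F ⊕ F = F
Thus S3 is false.

2 of the 3 statements are true (S1, S2).

2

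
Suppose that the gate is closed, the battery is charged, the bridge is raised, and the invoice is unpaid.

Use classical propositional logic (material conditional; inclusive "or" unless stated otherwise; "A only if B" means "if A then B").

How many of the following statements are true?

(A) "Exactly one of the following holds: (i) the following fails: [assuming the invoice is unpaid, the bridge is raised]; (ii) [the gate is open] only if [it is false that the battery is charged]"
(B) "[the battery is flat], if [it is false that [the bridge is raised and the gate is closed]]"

Let W = "the invoice is paid" (F), U = "the bridge is raised" (T), K = "the gate is open" (F), R = "the battery is charged" (T).

(A): In symbols: ~(~W -> U) xor (K -> ~R)

~W = ~F = T
~W -> U = T -> T = T
~(~W -> U) = ~T = F
~R = ~T = F
K -> ~R = F -> F = T
~(~W -> U) xor (K -> ~R) = F xor T = T
Thus (A) is true.

(B): In symbols: ~(U & ~K) -> ~R

~K = ~F = T
U & ~K = T & T = T
~(U & ~K) = ~T = F
~R = ~T = F
~(U & ~K) -> ~R = F -> F = T
Thus (B) is true.

True statements: 2.

2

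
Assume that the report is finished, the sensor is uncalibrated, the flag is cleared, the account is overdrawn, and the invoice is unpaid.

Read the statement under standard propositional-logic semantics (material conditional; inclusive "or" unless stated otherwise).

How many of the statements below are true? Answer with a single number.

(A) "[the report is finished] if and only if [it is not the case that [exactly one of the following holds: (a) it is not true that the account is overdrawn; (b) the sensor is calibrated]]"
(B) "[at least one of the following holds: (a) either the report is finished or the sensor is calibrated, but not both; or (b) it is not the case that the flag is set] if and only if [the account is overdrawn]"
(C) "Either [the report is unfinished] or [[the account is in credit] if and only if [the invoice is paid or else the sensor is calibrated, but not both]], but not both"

Let N = "the report is finished" (True), H = "the account is overdrawn" (True), U = "the sensor is calibrated" (False), S = "the flag is set" (False), R = "the invoice is paid" (False).

(A): This is N iff not (not H xor U).

not H = not True = False
not H xor U = False xor False = False
not (not H xor U) = not False = True
N iff not (not H xor U) = True iff True = True
So (A) is true.

(B): Formalization: ((N xor U) or not S) iff H

N xor U = True xor False = True
not S = not False = True
(N xor U) or not S = True or True = True
((N xor U) or not S) iff H = True iff True = True
So (B) is true.

(C): Parsed as not N xor (not H iff (R xor U))

not N = not True = False
not H = not True = False
R xor U = False xor False = False
not H iff (R xor U) = False iff False = True
not N xor (not H iff (R xor U)) = False xor True = True
So (C) is true.

3 of the 3 statements are true ((A), (B), (C)).

3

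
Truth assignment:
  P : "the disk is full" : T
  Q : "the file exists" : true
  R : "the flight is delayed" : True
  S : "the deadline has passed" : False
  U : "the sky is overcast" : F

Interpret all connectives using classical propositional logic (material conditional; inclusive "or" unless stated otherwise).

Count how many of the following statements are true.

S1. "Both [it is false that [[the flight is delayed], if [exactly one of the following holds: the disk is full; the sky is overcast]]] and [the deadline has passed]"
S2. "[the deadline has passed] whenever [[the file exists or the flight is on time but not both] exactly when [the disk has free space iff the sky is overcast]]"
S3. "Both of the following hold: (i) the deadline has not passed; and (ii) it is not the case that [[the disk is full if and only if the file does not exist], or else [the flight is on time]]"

S1: Formalization: not ((P xor U) -> R) and S

P xor U = True xor False = True
(P xor U) -> R = True -> True = True
not ((P xor U) -> R) = not True = False
not ((P xor U) -> R) and S = False and False = False
So S1 is false.

S2: This is ((Q xor not R) iff (not P iff U)) -> S.

not R = not True = False
Q xor not R = True xor False = True
not P = not True = False
not P iff U = False iff False = True
(Q xor not R) iff (not P iff U) = True iff True = True
((Q xor not R) iff (not P iff U)) -> S = True -> False = False
So S2 is false.

S3: This is not S and not ((P iff not Q) or not R).

not S = not False = True
not Q = not True = False
P iff not Q = True iff False = False
not R = not True = False
(P iff not Q) or not R = False or False = False
not ((P iff not Q) or not R) = not False = True
not S and not ((P iff not Q) or not R) = True and True = True
Hence S3 is true.

True statements: 1 (S3).

1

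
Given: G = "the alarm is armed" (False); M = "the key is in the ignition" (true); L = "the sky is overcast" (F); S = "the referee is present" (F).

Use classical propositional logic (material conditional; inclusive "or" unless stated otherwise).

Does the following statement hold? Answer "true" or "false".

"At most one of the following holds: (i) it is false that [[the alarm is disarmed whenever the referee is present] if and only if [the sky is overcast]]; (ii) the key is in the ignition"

The statement is false.

Formalization: ¬((S → ¬G) ↔ L) ↑ M

¬G = ¬F = T
S → ¬G = F → T = T
(S → ¬G) ↔ L = T ↔ F = F
¬((S → ¬G) ↔ L) = ¬F = T
¬((S → ¬G) ↔ L) ↑ M = T ↑ T = F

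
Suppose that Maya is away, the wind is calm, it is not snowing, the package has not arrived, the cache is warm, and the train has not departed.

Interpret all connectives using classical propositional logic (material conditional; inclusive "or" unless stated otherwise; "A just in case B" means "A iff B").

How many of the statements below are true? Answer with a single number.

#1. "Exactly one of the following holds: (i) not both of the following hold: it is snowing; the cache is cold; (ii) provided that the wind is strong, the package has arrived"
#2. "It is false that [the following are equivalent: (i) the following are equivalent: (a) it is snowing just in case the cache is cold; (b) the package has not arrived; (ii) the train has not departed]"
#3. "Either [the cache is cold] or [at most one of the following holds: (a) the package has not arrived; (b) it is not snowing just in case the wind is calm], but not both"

0

Let U = "it is snowing" (F), K = "the cache is warm" (T), G = "the wind is strong" (F), H = "the package has arrived" (F), D = "the train has departed" (F).

#1: In symbols: (U nand ~K) xor (G -> H)

~K = ~T = F
U nand ~K = F nand F = T
G -> H = F -> F = T
(U nand ~K) xor (G -> H) = T xor T = F
So #1 is false.

#2: Parsed as ~(((U <-> ~K) <-> ~H) <-> ~D)

~K = ~T = F
U <-> ~K = F <-> F = T
~H = ~F = T
(U <-> ~K) <-> ~H = T <-> T = T
~D = ~F = T
((U <-> ~K) <-> ~H) <-> ~D = T <-> T = T
~(((U <-> ~K) <-> ~H) <-> ~D) = ~T = F
Hence #2 is false.

#3: Formalization: ~K xor (~H nand (~U <-> ~G))

~K = ~T = F
~H = ~F = T
~U = ~F = T
~G = ~F = T
~U <-> ~G = T <-> T = T
~H nand (~U <-> ~G) = T nand T = F
~K xor (~H nand (~U <-> ~G)) = F xor F = F
Thus #3 is false.

True statements: 0 (none).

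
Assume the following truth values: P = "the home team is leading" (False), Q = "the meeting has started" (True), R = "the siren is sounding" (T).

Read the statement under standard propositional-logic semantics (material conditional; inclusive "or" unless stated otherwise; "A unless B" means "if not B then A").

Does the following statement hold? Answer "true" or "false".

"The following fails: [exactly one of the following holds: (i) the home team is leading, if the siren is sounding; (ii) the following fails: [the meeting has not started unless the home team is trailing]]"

Values: R=T, P=F, Q=T.
This is ~((R -> P) xor ~(~Q | ~P)).

R -> P = T -> F = F
~Q = ~T = F
~P = ~F = T
~Q | ~P = F | T = T
~(~Q | ~P) = ~T = F
(R -> P) xor ~(~Q | ~P) = F xor F = F
~((R -> P) xor ~(~Q | ~P)) = ~F = T

True.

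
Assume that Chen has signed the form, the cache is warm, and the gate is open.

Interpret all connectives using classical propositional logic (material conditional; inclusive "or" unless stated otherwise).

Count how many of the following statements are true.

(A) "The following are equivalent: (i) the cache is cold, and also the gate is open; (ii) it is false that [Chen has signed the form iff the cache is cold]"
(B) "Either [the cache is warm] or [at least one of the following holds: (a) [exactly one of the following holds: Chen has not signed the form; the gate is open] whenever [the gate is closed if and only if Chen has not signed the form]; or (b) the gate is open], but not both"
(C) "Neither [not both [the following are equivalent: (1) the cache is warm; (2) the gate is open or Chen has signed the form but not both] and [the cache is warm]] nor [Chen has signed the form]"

0

Let Q = "the cache is warm" (T), R = "the gate is open" (T), P = "Chen has signed the form" (T).

(A): This is (¬Q ∧ R) ↔ ¬(P ↔ ¬Q).

¬Q = ¬T = F
¬Q ∧ R = F ∧ T = F
¬Q = ¬T = F
P ↔ ¬Q = T ↔ F = F
¬(P ↔ ¬Q) = ¬F = T
(¬Q ∧ R) ↔ ¬(P ↔ ¬Q) = F ↔ T = F
Hence (A) is false.

(B): In symbols: Q ⊕ (((¬R ↔ ¬P) → (¬P ⊕ R)) ∨ R)

¬R = ¬T = F
¬P = ¬T = F
¬R ↔ ¬P = F ↔ F = T
¬P = ¬T = F
¬P ⊕ R = F ⊕ T = T
(¬R ↔ ¬P) → (¬P ⊕ R) = T → T = T
((¬R ↔ ¬P) → (¬P ⊕ R)) ∨ R = T ∨ T = T
Q ⊕ (((¬R ↔ ¬P) → (¬P ⊕ R)) ∨ R) = T ⊕ T = F
Hence (B) is false.

(C): Formalization: ((Q ↔ (R ⊕ P)) ↑ Q) ↓ P

R ⊕ P = T ⊕ T = F
Q ↔ (R ⊕ P) = T ↔ F = F
(Q ↔ (R ⊕ P)) ↑ Q = F ↑ T = T
((Q ↔ (R ⊕ P)) ↑ Q) ↓ P = T ↓ T = F
So (C) is false.

True statements: 0 (none).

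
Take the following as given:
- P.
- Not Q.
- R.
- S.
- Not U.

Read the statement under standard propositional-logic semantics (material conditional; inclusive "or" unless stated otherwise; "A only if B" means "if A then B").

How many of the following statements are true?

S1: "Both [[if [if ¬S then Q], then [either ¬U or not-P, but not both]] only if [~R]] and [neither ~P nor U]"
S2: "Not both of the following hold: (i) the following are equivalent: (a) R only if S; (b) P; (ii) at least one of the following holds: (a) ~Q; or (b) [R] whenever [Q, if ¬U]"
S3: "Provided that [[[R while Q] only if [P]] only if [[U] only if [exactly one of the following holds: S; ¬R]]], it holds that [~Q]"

1

S1: This is (((¬S → Q) → (¬U ⊕ ¬P)) → ¬R) ∧ (¬P ↓ U).

¬S = ¬T = F
¬S → Q = F → F = T
¬U = ¬F = T
¬P = ¬T = F
¬U ⊕ ¬P = T ⊕ F = T
(¬S → Q) → (¬U ⊕ ¬P) = T → T = T
¬R = ¬T = F
((¬S → Q) → (¬U ⊕ ¬P)) → ¬R = T → F = F
¬P = ¬T = F
¬P ↓ U = F ↓ F = T
(((¬S → Q) → (¬U ⊕ ¬P)) → ¬R) ∧ (¬P ↓ U) = F ∧ T = F
Hence S1 is false.

S2: In symbols: ((R → S) ↔ P) ↑ (¬Q ∨ ((¬U → Q) → R))

R → S = T → T = T
(R → S) ↔ P = T ↔ T = T
¬Q = ¬F = T
¬U = ¬F = T
¬U → Q = T → F = F
(¬U → Q) → R = F → T = T
¬Q ∨ ((¬U → Q) → R) = T ∨ T = T
((R → S) ↔ P) ↑ (¬Q ∨ ((¬U → Q) → R)) = T ↑ T = F
Thus S2 is false.

S3: Parsed as (((R ∧ Q) → P) → (U → (S ⊕ ¬R))) → ¬Q

R ∧ Q = T ∧ F = F
(R ∧ Q) → P = F → T = T
¬R = ¬T = F
S ⊕ ¬R = T ⊕ F = T
U → (S ⊕ ¬R) = F → T = T
((R ∧ Q) → P) → (U → (S ⊕ ¬R)) = T → T = T
¬Q = ¬F = T
(((R ∧ Q) → P) → (U → (S ⊕ ¬R))) → ¬Q = T → T = T
Thus S3 is true.

1 of the 3 statements is true.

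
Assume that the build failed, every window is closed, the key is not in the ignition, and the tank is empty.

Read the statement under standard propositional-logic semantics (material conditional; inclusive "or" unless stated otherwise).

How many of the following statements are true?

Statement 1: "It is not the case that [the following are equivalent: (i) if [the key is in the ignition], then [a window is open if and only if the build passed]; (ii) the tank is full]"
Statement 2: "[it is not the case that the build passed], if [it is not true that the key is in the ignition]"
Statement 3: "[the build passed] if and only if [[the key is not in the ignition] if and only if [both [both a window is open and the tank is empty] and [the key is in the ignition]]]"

3

Let U = "the key is in the ignition" (F), D = "a window is open" (F), V = "the build passed" (F), L = "the tank is full" (F).

Statement 1: In symbols: ¬((U → (D ↔ V)) ↔ L)

D ↔ V = F ↔ F = T
U → (D ↔ V) = F → T = T
(U → (D ↔ V)) ↔ L = T ↔ F = F
¬((U → (D ↔ V)) ↔ L) = ¬F = T
Hence Statement 1 is true.

Statement 2: This is ¬U → ¬V.

¬U = ¬F = T
¬V = ¬F = T
¬U → ¬V = T → T = T
Thus Statement 2 is true.

Statement 3: Formalization: V ↔ (¬U ↔ ((D ∧ ¬L) ∧ U))

¬U = ¬F = T
¬L = ¬F = T
D ∧ ¬L = F ∧ T = F
(D ∧ ¬L) ∧ U = F ∧ F = F
¬U ↔ ((D ∧ ¬L) ∧ U) = T ↔ F = F
V ↔ (¬U ↔ ((D ∧ ¬L) ∧ U)) = F ↔ F = T
Hence Statement 3 is true.

3 of the 3 statements are true (Statement 1, Statement 2, Statement 3).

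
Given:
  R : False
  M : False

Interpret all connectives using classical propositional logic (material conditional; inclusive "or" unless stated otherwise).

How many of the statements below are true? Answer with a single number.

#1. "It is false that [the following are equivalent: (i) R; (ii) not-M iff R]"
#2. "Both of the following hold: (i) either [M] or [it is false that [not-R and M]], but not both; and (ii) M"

0

#1: Formalization: not (R iff (not M iff R))

not M = not False = True
not M iff R = True iff False = False
R iff (not M iff R) = False iff False = True
not (R iff (not M iff R)) = not True = False
Thus #1 is false.

#2: Formalization: (M xor not (not R and M)) and M

not R = not False = True
not R and M = True and False = False
not (not R and M) = not False = True
M xor not (not R and M) = False xor True = True
(M xor not (not R and M)) and M = True and False = False
Thus #2 is false.

0 of the 2 statements are true (none).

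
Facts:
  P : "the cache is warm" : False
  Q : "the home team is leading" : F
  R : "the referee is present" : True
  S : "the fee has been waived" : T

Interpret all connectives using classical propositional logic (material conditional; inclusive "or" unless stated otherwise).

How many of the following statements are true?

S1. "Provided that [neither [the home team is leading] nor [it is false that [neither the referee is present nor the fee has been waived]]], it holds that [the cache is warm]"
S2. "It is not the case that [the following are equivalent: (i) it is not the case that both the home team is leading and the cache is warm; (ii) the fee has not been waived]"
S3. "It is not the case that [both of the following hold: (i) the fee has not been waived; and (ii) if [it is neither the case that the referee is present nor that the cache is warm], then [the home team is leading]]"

3

S1: This is (Q nor ~(R nor S)) -> P.

R nor S = T nor T = F
~(R nor S) = ~F = T
Q nor ~(R nor S) = F nor T = F
(Q nor ~(R nor S)) -> P = F -> F = T
Hence S1 is true.

S2: In symbols: ~((Q nand P) <-> ~S)

Q nand P = F nand F = T
~S = ~T = F
(Q nand P) <-> ~S = T <-> F = F
~((Q nand P) <-> ~S) = ~F = T
Thus S2 is true.

S3: This is ~(~S & ((R nor P) -> Q)).

~S = ~T = F
R nor P = T nor F = F
(R nor P) -> Q = F -> F = T
~S & ((R nor P) -> Q) = F & T = F
~(~S & ((R nor P) -> Q)) = ~F = T
Thus S3 is true.

3 of the 3 statements are true (S1, S2, S3).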